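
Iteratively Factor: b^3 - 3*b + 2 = (b + 2)*(b^2 - 2*b + 1) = (b - 1)*(b + 2)*(b - 1)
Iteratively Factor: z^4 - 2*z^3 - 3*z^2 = (z)*(z^3 - 2*z^2 - 3*z) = z^2*(z^2 - 2*z - 3) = z^2*(z + 1)*(z - 3)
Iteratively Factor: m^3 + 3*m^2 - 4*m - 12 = (m + 3)*(m^2 - 4) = (m + 2)*(m + 3)*(m - 2)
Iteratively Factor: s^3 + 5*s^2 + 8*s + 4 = (s + 2)*(s^2 + 3*s + 2) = (s + 1)*(s + 2)*(s + 2)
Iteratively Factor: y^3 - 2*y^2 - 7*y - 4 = (y + 1)*(y^2 - 3*y - 4) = (y - 4)*(y + 1)*(y + 1)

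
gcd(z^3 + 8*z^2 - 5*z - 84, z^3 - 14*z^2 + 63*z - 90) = z - 3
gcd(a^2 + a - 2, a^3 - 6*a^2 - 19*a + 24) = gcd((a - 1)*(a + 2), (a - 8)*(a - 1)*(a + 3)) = a - 1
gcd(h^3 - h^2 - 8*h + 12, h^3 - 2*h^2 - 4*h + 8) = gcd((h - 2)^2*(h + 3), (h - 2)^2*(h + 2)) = h^2 - 4*h + 4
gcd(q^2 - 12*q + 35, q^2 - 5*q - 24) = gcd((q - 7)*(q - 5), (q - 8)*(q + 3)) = 1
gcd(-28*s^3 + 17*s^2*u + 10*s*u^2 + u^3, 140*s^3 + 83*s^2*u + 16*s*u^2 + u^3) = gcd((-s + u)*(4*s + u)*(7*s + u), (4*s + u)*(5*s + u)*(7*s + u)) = 28*s^2 + 11*s*u + u^2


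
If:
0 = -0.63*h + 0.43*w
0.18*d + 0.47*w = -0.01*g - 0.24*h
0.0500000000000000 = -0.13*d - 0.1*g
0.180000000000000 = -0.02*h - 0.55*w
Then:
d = 1.24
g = -2.11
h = -0.22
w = -0.32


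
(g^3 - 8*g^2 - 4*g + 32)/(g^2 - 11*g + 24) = (g^2 - 4)/(g - 3)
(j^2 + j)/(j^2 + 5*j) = (j + 1)/(j + 5)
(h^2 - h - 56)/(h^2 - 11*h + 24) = (h + 7)/(h - 3)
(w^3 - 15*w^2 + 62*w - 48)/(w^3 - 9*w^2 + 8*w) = (w - 6)/w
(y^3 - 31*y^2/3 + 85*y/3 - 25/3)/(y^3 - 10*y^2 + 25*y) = (y - 1/3)/y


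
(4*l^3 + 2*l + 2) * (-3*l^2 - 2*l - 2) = -12*l^5 - 8*l^4 - 14*l^3 - 10*l^2 - 8*l - 4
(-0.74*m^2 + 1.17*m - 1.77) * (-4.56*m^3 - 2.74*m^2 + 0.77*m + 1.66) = 3.3744*m^5 - 3.3076*m^4 + 4.2956*m^3 + 4.5223*m^2 + 0.5793*m - 2.9382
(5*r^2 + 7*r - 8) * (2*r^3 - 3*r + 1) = 10*r^5 + 14*r^4 - 31*r^3 - 16*r^2 + 31*r - 8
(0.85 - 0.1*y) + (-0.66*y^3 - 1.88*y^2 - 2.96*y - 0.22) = -0.66*y^3 - 1.88*y^2 - 3.06*y + 0.63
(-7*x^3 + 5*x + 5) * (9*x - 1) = -63*x^4 + 7*x^3 + 45*x^2 + 40*x - 5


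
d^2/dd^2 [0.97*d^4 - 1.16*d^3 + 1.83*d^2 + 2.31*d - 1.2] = 11.64*d^2 - 6.96*d + 3.66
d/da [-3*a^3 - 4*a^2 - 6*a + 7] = -9*a^2 - 8*a - 6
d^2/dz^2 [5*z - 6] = 0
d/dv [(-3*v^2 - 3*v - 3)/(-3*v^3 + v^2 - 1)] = 3*(-v*(9*v - 2)*(v^2 + v + 1) + (2*v + 1)*(3*v^3 - v^2 + 1))/(3*v^3 - v^2 + 1)^2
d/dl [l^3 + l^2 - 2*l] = 3*l^2 + 2*l - 2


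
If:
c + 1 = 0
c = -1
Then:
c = -1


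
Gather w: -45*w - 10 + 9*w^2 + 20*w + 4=9*w^2 - 25*w - 6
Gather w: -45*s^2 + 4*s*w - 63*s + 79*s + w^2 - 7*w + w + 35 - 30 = -45*s^2 + 16*s + w^2 + w*(4*s - 6) + 5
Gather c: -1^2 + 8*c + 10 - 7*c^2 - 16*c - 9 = -7*c^2 - 8*c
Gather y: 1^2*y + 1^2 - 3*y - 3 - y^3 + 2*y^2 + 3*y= -y^3 + 2*y^2 + y - 2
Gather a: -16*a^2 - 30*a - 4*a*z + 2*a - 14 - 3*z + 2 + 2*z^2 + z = -16*a^2 + a*(-4*z - 28) + 2*z^2 - 2*z - 12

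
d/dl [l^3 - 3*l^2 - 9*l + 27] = 3*l^2 - 6*l - 9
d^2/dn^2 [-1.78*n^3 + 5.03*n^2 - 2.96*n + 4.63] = 10.06 - 10.68*n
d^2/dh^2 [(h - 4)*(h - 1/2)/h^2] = 3*(4 - 3*h)/h^4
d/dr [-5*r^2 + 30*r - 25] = 30 - 10*r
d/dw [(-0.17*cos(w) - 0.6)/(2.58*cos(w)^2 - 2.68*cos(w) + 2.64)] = (-0.4386*cos(w)^2 - 3.096*cos(w) + 2.0568)*sin(w)/(6.6564*cos(w)^4 - 13.8288*cos(w)^3 + 20.8048*cos(w)^2 - 14.1504*cos(w) + 6.9696)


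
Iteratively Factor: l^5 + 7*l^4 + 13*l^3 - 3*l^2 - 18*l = (l)*(l^4 + 7*l^3 + 13*l^2 - 3*l - 18) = l*(l + 3)*(l^3 + 4*l^2 + l - 6) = l*(l + 3)^2*(l^2 + l - 2) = l*(l + 2)*(l + 3)^2*(l - 1)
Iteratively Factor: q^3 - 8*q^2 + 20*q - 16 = (q - 2)*(q^2 - 6*q + 8) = (q - 4)*(q - 2)*(q - 2)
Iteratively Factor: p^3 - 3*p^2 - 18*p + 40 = (p - 2)*(p^2 - p - 20) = (p - 5)*(p - 2)*(p + 4)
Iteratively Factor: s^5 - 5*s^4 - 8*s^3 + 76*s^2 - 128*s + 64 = (s - 2)*(s^4 - 3*s^3 - 14*s^2 + 48*s - 32) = (s - 2)*(s - 1)*(s^3 - 2*s^2 - 16*s + 32) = (s - 4)*(s - 2)*(s - 1)*(s^2 + 2*s - 8) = (s - 4)*(s - 2)^2*(s - 1)*(s + 4)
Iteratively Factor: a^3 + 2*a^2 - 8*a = (a)*(a^2 + 2*a - 8) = a*(a + 4)*(a - 2)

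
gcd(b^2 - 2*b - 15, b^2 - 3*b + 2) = 1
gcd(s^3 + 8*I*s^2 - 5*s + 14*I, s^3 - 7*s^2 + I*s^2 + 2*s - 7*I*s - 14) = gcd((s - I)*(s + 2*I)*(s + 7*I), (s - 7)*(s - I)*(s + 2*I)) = s^2 + I*s + 2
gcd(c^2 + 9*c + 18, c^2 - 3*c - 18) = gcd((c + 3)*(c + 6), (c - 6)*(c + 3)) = c + 3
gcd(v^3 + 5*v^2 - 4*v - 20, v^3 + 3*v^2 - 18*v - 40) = v^2 + 7*v + 10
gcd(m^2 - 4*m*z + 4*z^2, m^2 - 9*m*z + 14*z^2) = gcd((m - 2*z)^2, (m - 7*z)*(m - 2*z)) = -m + 2*z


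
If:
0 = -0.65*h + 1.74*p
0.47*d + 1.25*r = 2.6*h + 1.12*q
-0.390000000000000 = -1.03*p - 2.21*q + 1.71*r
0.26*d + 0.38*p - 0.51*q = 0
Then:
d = 1.17285447157337*r + 0.357146263301172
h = 0.388621186278895*r - 0.0123859763821919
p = 0.145174581081196*r - 0.0046269452002441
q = 0.706095104744963*r + 0.178627037808259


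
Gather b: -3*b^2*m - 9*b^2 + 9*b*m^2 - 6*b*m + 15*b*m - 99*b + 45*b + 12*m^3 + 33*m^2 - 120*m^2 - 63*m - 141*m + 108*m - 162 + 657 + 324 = b^2*(-3*m - 9) + b*(9*m^2 + 9*m - 54) + 12*m^3 - 87*m^2 - 96*m + 819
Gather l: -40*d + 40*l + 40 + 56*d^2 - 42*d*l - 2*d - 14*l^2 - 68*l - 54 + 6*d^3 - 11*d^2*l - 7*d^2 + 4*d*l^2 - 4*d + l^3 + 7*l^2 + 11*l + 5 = 6*d^3 + 49*d^2 - 46*d + l^3 + l^2*(4*d - 7) + l*(-11*d^2 - 42*d - 17) - 9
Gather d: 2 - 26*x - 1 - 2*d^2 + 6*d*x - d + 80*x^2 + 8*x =-2*d^2 + d*(6*x - 1) + 80*x^2 - 18*x + 1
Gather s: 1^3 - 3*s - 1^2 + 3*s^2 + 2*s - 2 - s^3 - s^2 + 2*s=-s^3 + 2*s^2 + s - 2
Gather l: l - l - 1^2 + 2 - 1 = 0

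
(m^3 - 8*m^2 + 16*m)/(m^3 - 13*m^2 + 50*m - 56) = m*(m - 4)/(m^2 - 9*m + 14)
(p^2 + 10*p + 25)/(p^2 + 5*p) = (p + 5)/p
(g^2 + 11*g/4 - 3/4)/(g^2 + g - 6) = (g - 1/4)/(g - 2)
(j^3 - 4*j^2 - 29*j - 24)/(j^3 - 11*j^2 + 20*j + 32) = (j + 3)/(j - 4)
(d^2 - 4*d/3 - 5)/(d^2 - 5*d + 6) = (d + 5/3)/(d - 2)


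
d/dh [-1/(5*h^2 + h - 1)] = (10*h + 1)/(5*h^2 + h - 1)^2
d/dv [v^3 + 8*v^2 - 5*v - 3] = 3*v^2 + 16*v - 5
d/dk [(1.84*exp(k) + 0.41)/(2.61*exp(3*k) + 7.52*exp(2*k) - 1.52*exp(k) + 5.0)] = (-9.6048*exp(3*k) - 17.0471*exp(2*k) - 6.1664*exp(k) + 9.8232)*exp(k)/(6.8121*exp(6*k) + 39.2544*exp(5*k) + 48.616*exp(4*k) + 3.2392*exp(3*k) + 77.5104*exp(2*k) - 15.2*exp(k) + 25.0)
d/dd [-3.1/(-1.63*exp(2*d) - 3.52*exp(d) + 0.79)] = (-10.106*exp(d) - 10.912)*exp(d)/(1.63*exp(2*d) + 3.52*exp(d) - 0.79)^2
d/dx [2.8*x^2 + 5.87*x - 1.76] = 5.6*x + 5.87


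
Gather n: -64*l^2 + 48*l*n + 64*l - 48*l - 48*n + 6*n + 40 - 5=-64*l^2 + 16*l + n*(48*l - 42) + 35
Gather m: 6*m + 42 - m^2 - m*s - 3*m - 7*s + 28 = -m^2 + m*(3 - s) - 7*s + 70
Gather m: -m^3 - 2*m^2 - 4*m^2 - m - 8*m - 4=-m^3 - 6*m^2 - 9*m - 4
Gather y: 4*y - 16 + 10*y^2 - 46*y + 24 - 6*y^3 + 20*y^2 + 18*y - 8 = -6*y^3 + 30*y^2 - 24*y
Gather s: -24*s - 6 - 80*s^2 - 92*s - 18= -80*s^2 - 116*s - 24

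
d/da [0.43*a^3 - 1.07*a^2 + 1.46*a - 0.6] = 1.29*a^2 - 2.14*a + 1.46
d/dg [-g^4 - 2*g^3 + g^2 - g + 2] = -4*g^3 - 6*g^2 + 2*g - 1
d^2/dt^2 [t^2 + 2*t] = 2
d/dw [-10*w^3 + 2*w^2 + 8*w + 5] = -30*w^2 + 4*w + 8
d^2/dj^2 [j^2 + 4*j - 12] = 2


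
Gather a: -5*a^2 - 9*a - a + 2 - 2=-5*a^2 - 10*a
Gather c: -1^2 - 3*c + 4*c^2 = 4*c^2 - 3*c - 1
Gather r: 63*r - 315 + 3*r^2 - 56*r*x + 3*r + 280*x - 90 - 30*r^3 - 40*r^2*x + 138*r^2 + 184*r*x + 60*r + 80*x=-30*r^3 + r^2*(141 - 40*x) + r*(128*x + 126) + 360*x - 405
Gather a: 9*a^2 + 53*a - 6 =9*a^2 + 53*a - 6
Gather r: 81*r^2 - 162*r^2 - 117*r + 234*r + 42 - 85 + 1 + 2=-81*r^2 + 117*r - 40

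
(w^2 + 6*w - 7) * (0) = 0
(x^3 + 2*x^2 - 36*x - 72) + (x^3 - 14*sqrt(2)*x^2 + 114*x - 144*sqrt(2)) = 2*x^3 - 14*sqrt(2)*x^2 + 2*x^2 + 78*x - 144*sqrt(2) - 72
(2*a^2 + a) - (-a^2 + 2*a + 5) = 3*a^2 - a - 5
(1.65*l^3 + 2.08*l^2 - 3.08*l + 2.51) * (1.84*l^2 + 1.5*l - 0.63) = 3.036*l^5 + 6.3022*l^4 - 3.5867*l^3 - 1.312*l^2 + 5.7054*l - 1.5813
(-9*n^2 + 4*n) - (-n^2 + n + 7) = -8*n^2 + 3*n - 7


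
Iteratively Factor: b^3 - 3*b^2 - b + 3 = (b - 1)*(b^2 - 2*b - 3) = (b - 1)*(b + 1)*(b - 3)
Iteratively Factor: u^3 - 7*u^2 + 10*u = (u)*(u^2 - 7*u + 10) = u*(u - 2)*(u - 5)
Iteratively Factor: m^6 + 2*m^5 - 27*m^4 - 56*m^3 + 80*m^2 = (m)*(m^5 + 2*m^4 - 27*m^3 - 56*m^2 + 80*m) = m*(m + 4)*(m^4 - 2*m^3 - 19*m^2 + 20*m) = m*(m + 4)^2*(m^3 - 6*m^2 + 5*m) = m^2*(m + 4)^2*(m^2 - 6*m + 5) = m^2*(m - 5)*(m + 4)^2*(m - 1)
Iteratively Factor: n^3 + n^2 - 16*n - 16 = (n + 4)*(n^2 - 3*n - 4) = (n + 1)*(n + 4)*(n - 4)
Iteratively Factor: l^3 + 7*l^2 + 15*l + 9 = (l + 3)*(l^2 + 4*l + 3) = (l + 1)*(l + 3)*(l + 3)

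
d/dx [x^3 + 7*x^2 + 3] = x*(3*x + 14)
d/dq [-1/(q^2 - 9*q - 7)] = (2*q - 9)/(-q^2 + 9*q + 7)^2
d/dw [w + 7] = 1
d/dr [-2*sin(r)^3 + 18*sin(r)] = 6*(cos(r)^2 + 2)*cos(r)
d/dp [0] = 0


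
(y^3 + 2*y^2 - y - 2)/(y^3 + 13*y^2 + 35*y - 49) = (y^2 + 3*y + 2)/(y^2 + 14*y + 49)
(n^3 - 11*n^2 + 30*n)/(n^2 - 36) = n*(n - 5)/(n + 6)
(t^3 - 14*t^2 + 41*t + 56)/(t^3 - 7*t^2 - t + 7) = (t - 8)/(t - 1)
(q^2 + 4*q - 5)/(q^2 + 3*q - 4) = (q + 5)/(q + 4)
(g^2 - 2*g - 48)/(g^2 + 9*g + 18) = (g - 8)/(g + 3)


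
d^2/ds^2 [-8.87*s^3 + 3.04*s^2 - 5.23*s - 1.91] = 6.08 - 53.22*s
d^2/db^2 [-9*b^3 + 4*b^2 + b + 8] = 8 - 54*b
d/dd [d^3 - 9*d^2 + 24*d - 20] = 3*d^2 - 18*d + 24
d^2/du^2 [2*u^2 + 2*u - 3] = 4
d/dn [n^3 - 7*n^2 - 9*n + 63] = 3*n^2 - 14*n - 9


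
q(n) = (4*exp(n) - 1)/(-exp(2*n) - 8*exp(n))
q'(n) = (4*exp(n) - 1)*(2*exp(2*n) + 8*exp(n))/(-exp(2*n) - 8*exp(n))^2 + 4*exp(n)/(-exp(2*n) - 8*exp(n)) = 2*(2*exp(2*n) - exp(n) - 4)*exp(-n)/(exp(2*n) + 16*exp(n) + 64)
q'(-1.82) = -0.76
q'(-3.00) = -2.51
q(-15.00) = 408626.66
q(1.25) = -0.32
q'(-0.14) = -0.10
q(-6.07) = 53.57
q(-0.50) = -0.27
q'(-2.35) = -1.30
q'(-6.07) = -54.08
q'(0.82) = 0.03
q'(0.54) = 0.00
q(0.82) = -0.35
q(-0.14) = -0.32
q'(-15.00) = -408627.17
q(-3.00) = 2.00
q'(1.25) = 0.07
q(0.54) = -0.35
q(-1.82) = 0.27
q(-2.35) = 0.80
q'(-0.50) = -0.17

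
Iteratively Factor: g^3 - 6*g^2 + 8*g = (g - 2)*(g^2 - 4*g) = g*(g - 2)*(g - 4)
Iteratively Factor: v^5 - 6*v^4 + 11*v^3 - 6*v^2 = (v - 3)*(v^4 - 3*v^3 + 2*v^2) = v*(v - 3)*(v^3 - 3*v^2 + 2*v) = v*(v - 3)*(v - 2)*(v^2 - v) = v*(v - 3)*(v - 2)*(v - 1)*(v)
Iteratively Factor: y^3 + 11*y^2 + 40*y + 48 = (y + 3)*(y^2 + 8*y + 16) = (y + 3)*(y + 4)*(y + 4)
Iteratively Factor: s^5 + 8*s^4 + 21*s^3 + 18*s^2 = (s)*(s^4 + 8*s^3 + 21*s^2 + 18*s) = s*(s + 2)*(s^3 + 6*s^2 + 9*s) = s*(s + 2)*(s + 3)*(s^2 + 3*s) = s*(s + 2)*(s + 3)^2*(s)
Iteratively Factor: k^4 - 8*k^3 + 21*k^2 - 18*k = (k - 3)*(k^3 - 5*k^2 + 6*k) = k*(k - 3)*(k^2 - 5*k + 6) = k*(k - 3)^2*(k - 2)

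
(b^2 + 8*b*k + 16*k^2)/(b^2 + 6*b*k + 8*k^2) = (b + 4*k)/(b + 2*k)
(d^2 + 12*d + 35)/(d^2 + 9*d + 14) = (d + 5)/(d + 2)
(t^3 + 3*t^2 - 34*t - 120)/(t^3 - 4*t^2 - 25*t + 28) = (t^2 - t - 30)/(t^2 - 8*t + 7)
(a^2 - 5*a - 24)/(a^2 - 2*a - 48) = (a + 3)/(a + 6)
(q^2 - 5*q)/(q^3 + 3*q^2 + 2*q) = (q - 5)/(q^2 + 3*q + 2)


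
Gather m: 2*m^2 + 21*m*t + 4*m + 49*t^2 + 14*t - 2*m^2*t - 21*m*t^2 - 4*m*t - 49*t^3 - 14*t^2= m^2*(2 - 2*t) + m*(-21*t^2 + 17*t + 4) - 49*t^3 + 35*t^2 + 14*t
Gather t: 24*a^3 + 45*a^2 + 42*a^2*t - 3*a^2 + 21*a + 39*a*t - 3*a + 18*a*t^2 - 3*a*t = 24*a^3 + 42*a^2 + 18*a*t^2 + 18*a + t*(42*a^2 + 36*a)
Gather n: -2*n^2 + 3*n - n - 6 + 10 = -2*n^2 + 2*n + 4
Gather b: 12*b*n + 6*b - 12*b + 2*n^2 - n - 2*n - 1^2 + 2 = b*(12*n - 6) + 2*n^2 - 3*n + 1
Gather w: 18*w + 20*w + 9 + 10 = 38*w + 19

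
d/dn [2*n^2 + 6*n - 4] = 4*n + 6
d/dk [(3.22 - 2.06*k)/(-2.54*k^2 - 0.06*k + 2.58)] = (-5.2324*k^2 + 16.3576*k - 5.1216)/(6.4516*k^4 + 0.3048*k^3 - 13.1028*k^2 - 0.3096*k + 6.6564)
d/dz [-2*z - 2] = -2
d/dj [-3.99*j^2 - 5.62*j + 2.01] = -7.98*j - 5.62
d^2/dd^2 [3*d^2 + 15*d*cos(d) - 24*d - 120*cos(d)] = -15*d*cos(d) - 30*sin(d) + 120*cos(d) + 6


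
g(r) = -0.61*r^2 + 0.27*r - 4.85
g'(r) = 0.27 - 1.22*r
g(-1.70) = -7.07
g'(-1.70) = 2.34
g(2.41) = -7.74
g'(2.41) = -2.67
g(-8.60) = -52.29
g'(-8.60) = 10.76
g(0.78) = -5.01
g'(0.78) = -0.68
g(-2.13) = -8.19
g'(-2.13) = 2.87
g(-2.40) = -9.01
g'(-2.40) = 3.20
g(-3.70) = -14.20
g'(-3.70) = 4.78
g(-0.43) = -5.08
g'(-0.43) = 0.79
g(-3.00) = -11.15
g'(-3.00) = 3.93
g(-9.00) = -56.69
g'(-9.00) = 11.25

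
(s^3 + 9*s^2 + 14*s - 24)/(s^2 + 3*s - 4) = s + 6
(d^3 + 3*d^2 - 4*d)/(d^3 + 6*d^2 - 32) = d*(d - 1)/(d^2 + 2*d - 8)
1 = 1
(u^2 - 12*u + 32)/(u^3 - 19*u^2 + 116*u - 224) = 1/(u - 7)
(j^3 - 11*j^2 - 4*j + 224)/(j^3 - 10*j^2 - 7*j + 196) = (j - 8)/(j - 7)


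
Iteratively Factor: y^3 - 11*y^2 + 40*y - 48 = (y - 3)*(y^2 - 8*y + 16) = (y - 4)*(y - 3)*(y - 4)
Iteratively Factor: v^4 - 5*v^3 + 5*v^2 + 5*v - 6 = (v - 3)*(v^3 - 2*v^2 - v + 2) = (v - 3)*(v - 2)*(v^2 - 1) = (v - 3)*(v - 2)*(v + 1)*(v - 1)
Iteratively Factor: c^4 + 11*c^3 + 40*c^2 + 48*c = (c)*(c^3 + 11*c^2 + 40*c + 48) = c*(c + 3)*(c^2 + 8*c + 16) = c*(c + 3)*(c + 4)*(c + 4)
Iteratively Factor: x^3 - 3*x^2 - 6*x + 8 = (x - 1)*(x^2 - 2*x - 8) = (x - 1)*(x + 2)*(x - 4)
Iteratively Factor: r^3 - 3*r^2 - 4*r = (r + 1)*(r^2 - 4*r) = r*(r + 1)*(r - 4)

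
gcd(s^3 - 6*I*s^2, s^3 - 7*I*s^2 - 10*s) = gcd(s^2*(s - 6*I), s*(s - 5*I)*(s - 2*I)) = s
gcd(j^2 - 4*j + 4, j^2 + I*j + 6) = 1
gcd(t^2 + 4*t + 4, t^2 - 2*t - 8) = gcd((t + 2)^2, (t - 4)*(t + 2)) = t + 2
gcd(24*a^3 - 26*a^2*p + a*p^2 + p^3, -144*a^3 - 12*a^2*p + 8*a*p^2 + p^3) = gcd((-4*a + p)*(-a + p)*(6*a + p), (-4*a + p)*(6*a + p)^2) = -24*a^2 + 2*a*p + p^2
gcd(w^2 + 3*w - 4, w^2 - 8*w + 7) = w - 1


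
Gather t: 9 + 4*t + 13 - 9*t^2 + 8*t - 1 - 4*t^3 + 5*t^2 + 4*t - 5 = -4*t^3 - 4*t^2 + 16*t + 16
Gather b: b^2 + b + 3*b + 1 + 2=b^2 + 4*b + 3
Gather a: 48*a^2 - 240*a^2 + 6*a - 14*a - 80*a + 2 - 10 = -192*a^2 - 88*a - 8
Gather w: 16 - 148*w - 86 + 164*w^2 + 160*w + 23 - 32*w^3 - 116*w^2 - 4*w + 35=-32*w^3 + 48*w^2 + 8*w - 12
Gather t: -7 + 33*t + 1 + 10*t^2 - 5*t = 10*t^2 + 28*t - 6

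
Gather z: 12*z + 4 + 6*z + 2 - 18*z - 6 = 0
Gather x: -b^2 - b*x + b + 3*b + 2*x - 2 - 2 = -b^2 + 4*b + x*(2 - b) - 4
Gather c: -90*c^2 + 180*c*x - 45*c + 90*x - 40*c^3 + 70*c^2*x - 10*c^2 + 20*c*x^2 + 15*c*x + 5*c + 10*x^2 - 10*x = -40*c^3 + c^2*(70*x - 100) + c*(20*x^2 + 195*x - 40) + 10*x^2 + 80*x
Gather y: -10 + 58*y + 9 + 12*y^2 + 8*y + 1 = 12*y^2 + 66*y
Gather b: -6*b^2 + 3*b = -6*b^2 + 3*b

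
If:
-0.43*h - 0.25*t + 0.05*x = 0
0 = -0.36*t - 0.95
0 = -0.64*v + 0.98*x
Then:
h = 0.116279069767442*x + 1.53423772609819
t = -2.64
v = 1.53125*x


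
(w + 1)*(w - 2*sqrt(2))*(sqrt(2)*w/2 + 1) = sqrt(2)*w^3/2 - w^2 + sqrt(2)*w^2/2 - 2*sqrt(2)*w - w - 2*sqrt(2)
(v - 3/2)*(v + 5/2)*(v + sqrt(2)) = v^3 + v^2 + sqrt(2)*v^2 - 15*v/4 + sqrt(2)*v - 15*sqrt(2)/4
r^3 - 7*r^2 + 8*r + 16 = (r - 4)^2*(r + 1)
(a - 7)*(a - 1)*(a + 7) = a^3 - a^2 - 49*a + 49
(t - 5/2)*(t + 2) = t^2 - t/2 - 5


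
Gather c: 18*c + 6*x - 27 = 18*c + 6*x - 27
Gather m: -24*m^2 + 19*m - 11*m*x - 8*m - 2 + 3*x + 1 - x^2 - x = -24*m^2 + m*(11 - 11*x) - x^2 + 2*x - 1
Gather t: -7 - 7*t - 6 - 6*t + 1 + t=-12*t - 12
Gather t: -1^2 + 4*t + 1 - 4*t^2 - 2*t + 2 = -4*t^2 + 2*t + 2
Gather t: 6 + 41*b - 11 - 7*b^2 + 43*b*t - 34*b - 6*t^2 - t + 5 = -7*b^2 + 7*b - 6*t^2 + t*(43*b - 1)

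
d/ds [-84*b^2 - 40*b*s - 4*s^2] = -40*b - 8*s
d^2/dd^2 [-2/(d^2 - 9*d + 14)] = 4*(d^2 - 9*d - (2*d - 9)^2 + 14)/(d^2 - 9*d + 14)^3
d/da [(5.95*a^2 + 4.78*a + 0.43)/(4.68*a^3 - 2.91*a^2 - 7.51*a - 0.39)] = (-27.846*a^4 - 44.7408*a^3 - 36.8119*a^2 - 2.1384*a + 1.3651)/(21.9024*a^6 - 27.2376*a^5 - 61.8255*a^4 + 40.0578*a^3 + 58.6699*a^2 + 5.8578*a + 0.1521)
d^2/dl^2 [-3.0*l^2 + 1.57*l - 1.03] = -6.00000000000000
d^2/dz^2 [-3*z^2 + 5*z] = -6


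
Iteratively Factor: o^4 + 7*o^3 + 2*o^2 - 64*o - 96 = (o + 4)*(o^3 + 3*o^2 - 10*o - 24) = (o + 2)*(o + 4)*(o^2 + o - 12) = (o - 3)*(o + 2)*(o + 4)*(o + 4)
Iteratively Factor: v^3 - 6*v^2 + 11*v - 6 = (v - 2)*(v^2 - 4*v + 3) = (v - 3)*(v - 2)*(v - 1)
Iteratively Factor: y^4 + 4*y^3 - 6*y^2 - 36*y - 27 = (y - 3)*(y^3 + 7*y^2 + 15*y + 9) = (y - 3)*(y + 3)*(y^2 + 4*y + 3) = (y - 3)*(y + 3)^2*(y + 1)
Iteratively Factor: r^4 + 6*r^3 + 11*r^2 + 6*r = (r + 2)*(r^3 + 4*r^2 + 3*r) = (r + 2)*(r + 3)*(r^2 + r) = r*(r + 2)*(r + 3)*(r + 1)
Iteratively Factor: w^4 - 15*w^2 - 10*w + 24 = (w - 4)*(w^3 + 4*w^2 + w - 6) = (w - 4)*(w + 2)*(w^2 + 2*w - 3) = (w - 4)*(w - 1)*(w + 2)*(w + 3)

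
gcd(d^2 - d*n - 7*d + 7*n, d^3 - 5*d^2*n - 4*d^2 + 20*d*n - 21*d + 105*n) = d - 7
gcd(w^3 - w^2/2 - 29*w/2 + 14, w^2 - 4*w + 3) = w - 1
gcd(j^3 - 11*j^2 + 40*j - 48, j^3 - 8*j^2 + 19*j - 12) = j^2 - 7*j + 12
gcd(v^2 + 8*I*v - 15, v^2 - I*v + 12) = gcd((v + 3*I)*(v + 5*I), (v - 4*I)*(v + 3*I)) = v + 3*I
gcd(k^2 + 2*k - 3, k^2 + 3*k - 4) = k - 1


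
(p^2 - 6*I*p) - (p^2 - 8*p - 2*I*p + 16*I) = 8*p - 4*I*p - 16*I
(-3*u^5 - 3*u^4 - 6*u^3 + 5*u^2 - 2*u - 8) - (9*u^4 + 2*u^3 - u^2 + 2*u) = -3*u^5 - 12*u^4 - 8*u^3 + 6*u^2 - 4*u - 8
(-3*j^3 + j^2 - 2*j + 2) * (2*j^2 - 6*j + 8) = -6*j^5 + 20*j^4 - 34*j^3 + 24*j^2 - 28*j + 16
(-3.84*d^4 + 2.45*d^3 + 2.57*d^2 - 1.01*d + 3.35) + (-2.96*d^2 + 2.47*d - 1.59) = -3.84*d^4 + 2.45*d^3 - 0.39*d^2 + 1.46*d + 1.76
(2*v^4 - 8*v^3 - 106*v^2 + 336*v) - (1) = 2*v^4 - 8*v^3 - 106*v^2 + 336*v - 1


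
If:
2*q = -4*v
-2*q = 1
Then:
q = -1/2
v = 1/4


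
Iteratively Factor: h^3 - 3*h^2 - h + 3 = (h - 1)*(h^2 - 2*h - 3) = (h - 3)*(h - 1)*(h + 1)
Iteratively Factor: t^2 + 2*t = (t + 2)*(t)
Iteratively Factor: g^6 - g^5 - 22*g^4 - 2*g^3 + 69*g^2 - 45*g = (g - 1)*(g^5 - 22*g^3 - 24*g^2 + 45*g) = (g - 5)*(g - 1)*(g^4 + 5*g^3 + 3*g^2 - 9*g) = g*(g - 5)*(g - 1)*(g^3 + 5*g^2 + 3*g - 9) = g*(g - 5)*(g - 1)^2*(g^2 + 6*g + 9) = g*(g - 5)*(g - 1)^2*(g + 3)*(g + 3)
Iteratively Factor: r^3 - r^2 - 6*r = (r + 2)*(r^2 - 3*r) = (r - 3)*(r + 2)*(r)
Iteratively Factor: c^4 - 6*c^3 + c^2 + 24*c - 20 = (c - 5)*(c^3 - c^2 - 4*c + 4) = (c - 5)*(c - 1)*(c^2 - 4) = (c - 5)*(c - 1)*(c + 2)*(c - 2)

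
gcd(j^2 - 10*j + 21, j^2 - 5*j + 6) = j - 3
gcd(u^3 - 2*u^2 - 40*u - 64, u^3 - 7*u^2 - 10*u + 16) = u^2 - 6*u - 16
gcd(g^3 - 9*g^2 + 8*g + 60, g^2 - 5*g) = g - 5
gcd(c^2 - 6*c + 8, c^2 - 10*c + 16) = c - 2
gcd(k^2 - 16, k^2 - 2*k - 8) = k - 4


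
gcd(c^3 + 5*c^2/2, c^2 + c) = c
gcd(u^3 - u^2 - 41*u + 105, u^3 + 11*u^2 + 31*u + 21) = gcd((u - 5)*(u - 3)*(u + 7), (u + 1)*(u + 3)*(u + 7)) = u + 7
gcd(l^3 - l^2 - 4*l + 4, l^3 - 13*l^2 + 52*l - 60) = l - 2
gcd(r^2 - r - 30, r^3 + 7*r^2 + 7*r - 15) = r + 5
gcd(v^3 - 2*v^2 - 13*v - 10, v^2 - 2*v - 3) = v + 1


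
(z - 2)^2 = z^2 - 4*z + 4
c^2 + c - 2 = (c - 1)*(c + 2)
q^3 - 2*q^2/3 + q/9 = q*(q - 1/3)^2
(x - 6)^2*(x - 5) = x^3 - 17*x^2 + 96*x - 180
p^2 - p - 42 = (p - 7)*(p + 6)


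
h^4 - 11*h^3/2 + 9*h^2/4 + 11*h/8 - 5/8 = (h - 5)*(h - 1/2)^2*(h + 1/2)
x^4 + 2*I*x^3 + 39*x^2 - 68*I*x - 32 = (x - 4*I)*(x - I)^2*(x + 8*I)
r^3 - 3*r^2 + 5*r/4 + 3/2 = (r - 2)*(r - 3/2)*(r + 1/2)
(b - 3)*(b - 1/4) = b^2 - 13*b/4 + 3/4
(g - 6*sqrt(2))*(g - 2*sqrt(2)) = g^2 - 8*sqrt(2)*g + 24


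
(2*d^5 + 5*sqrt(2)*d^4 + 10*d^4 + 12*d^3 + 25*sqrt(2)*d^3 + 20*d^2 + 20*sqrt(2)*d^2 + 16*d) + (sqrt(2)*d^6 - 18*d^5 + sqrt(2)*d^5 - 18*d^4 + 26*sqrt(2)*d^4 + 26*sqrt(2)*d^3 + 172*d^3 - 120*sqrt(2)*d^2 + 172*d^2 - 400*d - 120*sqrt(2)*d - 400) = sqrt(2)*d^6 - 16*d^5 + sqrt(2)*d^5 - 8*d^4 + 31*sqrt(2)*d^4 + 51*sqrt(2)*d^3 + 184*d^3 - 100*sqrt(2)*d^2 + 192*d^2 - 384*d - 120*sqrt(2)*d - 400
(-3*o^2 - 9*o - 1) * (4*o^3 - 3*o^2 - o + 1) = -12*o^5 - 27*o^4 + 26*o^3 + 9*o^2 - 8*o - 1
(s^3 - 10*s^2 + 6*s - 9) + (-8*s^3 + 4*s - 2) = -7*s^3 - 10*s^2 + 10*s - 11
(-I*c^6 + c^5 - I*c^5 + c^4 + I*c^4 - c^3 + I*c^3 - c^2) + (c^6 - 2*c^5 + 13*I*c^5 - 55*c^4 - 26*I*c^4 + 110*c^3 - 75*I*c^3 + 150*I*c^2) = c^6 - I*c^6 - c^5 + 12*I*c^5 - 54*c^4 - 25*I*c^4 + 109*c^3 - 74*I*c^3 - c^2 + 150*I*c^2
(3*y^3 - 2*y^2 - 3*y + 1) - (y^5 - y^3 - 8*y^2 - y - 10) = -y^5 + 4*y^3 + 6*y^2 - 2*y + 11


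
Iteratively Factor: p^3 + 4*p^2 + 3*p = (p)*(p^2 + 4*p + 3) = p*(p + 1)*(p + 3)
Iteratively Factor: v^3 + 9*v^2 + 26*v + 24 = (v + 4)*(v^2 + 5*v + 6) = (v + 3)*(v + 4)*(v + 2)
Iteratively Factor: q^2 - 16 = (q + 4)*(q - 4)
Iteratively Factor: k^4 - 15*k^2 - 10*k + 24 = (k - 1)*(k^3 + k^2 - 14*k - 24) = (k - 1)*(k + 2)*(k^2 - k - 12) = (k - 4)*(k - 1)*(k + 2)*(k + 3)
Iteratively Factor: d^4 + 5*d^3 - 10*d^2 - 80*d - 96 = (d - 4)*(d^3 + 9*d^2 + 26*d + 24) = (d - 4)*(d + 4)*(d^2 + 5*d + 6) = (d - 4)*(d + 3)*(d + 4)*(d + 2)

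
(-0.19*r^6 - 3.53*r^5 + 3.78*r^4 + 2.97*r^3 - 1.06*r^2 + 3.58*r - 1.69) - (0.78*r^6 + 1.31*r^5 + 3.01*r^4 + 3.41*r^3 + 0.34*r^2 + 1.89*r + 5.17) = -0.97*r^6 - 4.84*r^5 + 0.77*r^4 - 0.44*r^3 - 1.4*r^2 + 1.69*r - 6.86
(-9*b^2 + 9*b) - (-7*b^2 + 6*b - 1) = -2*b^2 + 3*b + 1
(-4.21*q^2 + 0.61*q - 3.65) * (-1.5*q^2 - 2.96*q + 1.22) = 6.315*q^4 + 11.5466*q^3 - 1.4668*q^2 + 11.5482*q - 4.453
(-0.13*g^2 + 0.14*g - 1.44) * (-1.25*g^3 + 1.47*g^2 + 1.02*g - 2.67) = 0.1625*g^5 - 0.3661*g^4 + 1.8732*g^3 - 1.6269*g^2 - 1.8426*g + 3.8448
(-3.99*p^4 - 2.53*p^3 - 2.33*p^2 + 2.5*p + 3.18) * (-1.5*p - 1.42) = 5.985*p^5 + 9.4608*p^4 + 7.0876*p^3 - 0.4414*p^2 - 8.32*p - 4.5156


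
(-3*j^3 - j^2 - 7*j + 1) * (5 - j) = 3*j^4 - 14*j^3 + 2*j^2 - 36*j + 5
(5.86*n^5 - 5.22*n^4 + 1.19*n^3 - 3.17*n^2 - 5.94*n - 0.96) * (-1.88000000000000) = -11.0168*n^5 + 9.8136*n^4 - 2.2372*n^3 + 5.9596*n^2 + 11.1672*n + 1.8048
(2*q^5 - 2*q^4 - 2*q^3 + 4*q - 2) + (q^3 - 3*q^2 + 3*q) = 2*q^5 - 2*q^4 - q^3 - 3*q^2 + 7*q - 2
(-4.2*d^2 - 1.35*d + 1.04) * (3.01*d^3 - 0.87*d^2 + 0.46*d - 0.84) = -12.642*d^5 - 0.4095*d^4 + 2.3729*d^3 + 2.0022*d^2 + 1.6124*d - 0.8736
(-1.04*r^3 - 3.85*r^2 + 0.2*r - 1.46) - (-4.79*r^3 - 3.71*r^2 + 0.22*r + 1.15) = 3.75*r^3 - 0.14*r^2 - 0.02*r - 2.61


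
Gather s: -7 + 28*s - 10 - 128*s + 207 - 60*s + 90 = 280 - 160*s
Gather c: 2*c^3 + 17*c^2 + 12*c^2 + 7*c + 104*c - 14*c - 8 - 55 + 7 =2*c^3 + 29*c^2 + 97*c - 56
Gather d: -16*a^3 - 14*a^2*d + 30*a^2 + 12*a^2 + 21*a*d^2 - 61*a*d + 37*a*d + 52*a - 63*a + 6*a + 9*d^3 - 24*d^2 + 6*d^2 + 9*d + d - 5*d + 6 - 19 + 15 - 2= -16*a^3 + 42*a^2 - 5*a + 9*d^3 + d^2*(21*a - 18) + d*(-14*a^2 - 24*a + 5)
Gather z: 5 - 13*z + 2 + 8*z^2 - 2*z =8*z^2 - 15*z + 7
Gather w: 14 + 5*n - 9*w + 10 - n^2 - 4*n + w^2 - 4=-n^2 + n + w^2 - 9*w + 20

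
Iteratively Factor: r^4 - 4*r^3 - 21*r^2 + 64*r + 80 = (r - 5)*(r^3 + r^2 - 16*r - 16) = (r - 5)*(r - 4)*(r^2 + 5*r + 4) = (r - 5)*(r - 4)*(r + 4)*(r + 1)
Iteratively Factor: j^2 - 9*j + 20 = (j - 5)*(j - 4)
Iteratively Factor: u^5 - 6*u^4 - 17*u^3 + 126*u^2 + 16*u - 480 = (u - 5)*(u^4 - u^3 - 22*u^2 + 16*u + 96) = (u - 5)*(u + 4)*(u^3 - 5*u^2 - 2*u + 24) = (u - 5)*(u - 4)*(u + 4)*(u^2 - u - 6) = (u - 5)*(u - 4)*(u + 2)*(u + 4)*(u - 3)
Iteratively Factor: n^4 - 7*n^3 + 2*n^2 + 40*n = (n - 5)*(n^3 - 2*n^2 - 8*n) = n*(n - 5)*(n^2 - 2*n - 8) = n*(n - 5)*(n - 4)*(n + 2)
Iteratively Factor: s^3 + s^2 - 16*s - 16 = (s + 1)*(s^2 - 16) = (s + 1)*(s + 4)*(s - 4)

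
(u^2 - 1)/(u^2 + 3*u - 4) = (u + 1)/(u + 4)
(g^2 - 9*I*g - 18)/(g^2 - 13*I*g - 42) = (g - 3*I)/(g - 7*I)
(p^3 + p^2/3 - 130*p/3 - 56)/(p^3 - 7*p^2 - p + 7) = (p^2 + 22*p/3 + 8)/(p^2 - 1)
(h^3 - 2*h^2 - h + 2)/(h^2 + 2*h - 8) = (h^2 - 1)/(h + 4)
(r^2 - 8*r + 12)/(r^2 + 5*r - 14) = (r - 6)/(r + 7)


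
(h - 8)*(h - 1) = h^2 - 9*h + 8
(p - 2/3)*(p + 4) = p^2 + 10*p/3 - 8/3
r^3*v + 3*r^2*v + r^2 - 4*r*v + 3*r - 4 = (r - 1)*(r + 4)*(r*v + 1)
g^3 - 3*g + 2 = (g - 1)^2*(g + 2)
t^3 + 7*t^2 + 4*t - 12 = (t - 1)*(t + 2)*(t + 6)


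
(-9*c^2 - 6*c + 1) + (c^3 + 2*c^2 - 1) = c^3 - 7*c^2 - 6*c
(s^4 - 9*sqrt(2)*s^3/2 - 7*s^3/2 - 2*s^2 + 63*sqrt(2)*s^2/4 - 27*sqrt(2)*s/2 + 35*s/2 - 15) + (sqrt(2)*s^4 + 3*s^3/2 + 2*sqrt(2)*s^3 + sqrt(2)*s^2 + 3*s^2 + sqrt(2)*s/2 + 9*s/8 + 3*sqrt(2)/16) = s^4 + sqrt(2)*s^4 - 5*sqrt(2)*s^3/2 - 2*s^3 + s^2 + 67*sqrt(2)*s^2/4 - 13*sqrt(2)*s + 149*s/8 - 15 + 3*sqrt(2)/16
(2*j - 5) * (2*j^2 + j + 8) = 4*j^3 - 8*j^2 + 11*j - 40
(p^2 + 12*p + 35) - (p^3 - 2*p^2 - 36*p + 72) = -p^3 + 3*p^2 + 48*p - 37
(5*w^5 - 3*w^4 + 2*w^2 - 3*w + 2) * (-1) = -5*w^5 + 3*w^4 - 2*w^2 + 3*w - 2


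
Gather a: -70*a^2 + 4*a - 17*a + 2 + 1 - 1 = -70*a^2 - 13*a + 2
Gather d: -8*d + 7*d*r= d*(7*r - 8)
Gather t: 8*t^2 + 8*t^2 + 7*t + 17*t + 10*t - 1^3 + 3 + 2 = 16*t^2 + 34*t + 4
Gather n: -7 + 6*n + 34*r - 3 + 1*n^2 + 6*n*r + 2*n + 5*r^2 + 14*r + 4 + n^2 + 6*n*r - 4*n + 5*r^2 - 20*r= 2*n^2 + n*(12*r + 4) + 10*r^2 + 28*r - 6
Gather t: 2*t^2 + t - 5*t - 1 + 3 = 2*t^2 - 4*t + 2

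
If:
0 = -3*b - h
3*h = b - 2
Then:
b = 1/5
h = -3/5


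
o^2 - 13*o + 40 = (o - 8)*(o - 5)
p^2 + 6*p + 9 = (p + 3)^2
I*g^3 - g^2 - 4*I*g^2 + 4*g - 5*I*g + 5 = (g - 5)*(g + I)*(I*g + I)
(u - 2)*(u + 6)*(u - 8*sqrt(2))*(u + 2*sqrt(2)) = u^4 - 6*sqrt(2)*u^3 + 4*u^3 - 44*u^2 - 24*sqrt(2)*u^2 - 128*u + 72*sqrt(2)*u + 384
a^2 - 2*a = a*(a - 2)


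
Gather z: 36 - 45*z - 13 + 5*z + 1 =24 - 40*z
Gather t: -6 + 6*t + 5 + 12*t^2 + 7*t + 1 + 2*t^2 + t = 14*t^2 + 14*t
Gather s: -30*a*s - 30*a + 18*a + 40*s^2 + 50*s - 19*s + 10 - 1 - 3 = -12*a + 40*s^2 + s*(31 - 30*a) + 6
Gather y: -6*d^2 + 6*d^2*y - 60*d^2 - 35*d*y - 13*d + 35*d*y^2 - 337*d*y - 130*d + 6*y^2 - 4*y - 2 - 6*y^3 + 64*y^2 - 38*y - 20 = -66*d^2 - 143*d - 6*y^3 + y^2*(35*d + 70) + y*(6*d^2 - 372*d - 42) - 22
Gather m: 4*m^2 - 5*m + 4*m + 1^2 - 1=4*m^2 - m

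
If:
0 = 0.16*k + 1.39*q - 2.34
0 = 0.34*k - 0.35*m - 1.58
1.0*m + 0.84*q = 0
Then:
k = 3.54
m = -1.07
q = 1.28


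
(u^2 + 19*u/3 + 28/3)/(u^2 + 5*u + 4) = (u + 7/3)/(u + 1)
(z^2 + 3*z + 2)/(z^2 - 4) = (z + 1)/(z - 2)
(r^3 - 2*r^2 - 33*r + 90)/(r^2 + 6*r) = r - 8 + 15/r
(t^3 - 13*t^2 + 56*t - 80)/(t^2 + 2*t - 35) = (t^2 - 8*t + 16)/(t + 7)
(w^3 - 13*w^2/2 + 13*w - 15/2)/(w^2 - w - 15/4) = 2*(w^2 - 4*w + 3)/(2*w + 3)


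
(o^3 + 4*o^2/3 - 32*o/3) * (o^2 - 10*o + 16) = o^5 - 26*o^4/3 - 8*o^3 + 128*o^2 - 512*o/3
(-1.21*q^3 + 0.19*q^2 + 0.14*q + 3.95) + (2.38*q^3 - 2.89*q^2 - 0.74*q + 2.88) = 1.17*q^3 - 2.7*q^2 - 0.6*q + 6.83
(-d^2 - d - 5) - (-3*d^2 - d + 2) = 2*d^2 - 7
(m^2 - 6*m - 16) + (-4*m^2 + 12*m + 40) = -3*m^2 + 6*m + 24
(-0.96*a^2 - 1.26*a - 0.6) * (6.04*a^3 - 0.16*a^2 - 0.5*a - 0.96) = -5.7984*a^5 - 7.4568*a^4 - 2.9424*a^3 + 1.6476*a^2 + 1.5096*a + 0.576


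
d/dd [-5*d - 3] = -5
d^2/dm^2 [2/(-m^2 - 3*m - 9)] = 4*(m^2 + 3*m - (2*m + 3)^2 + 9)/(m^2 + 3*m + 9)^3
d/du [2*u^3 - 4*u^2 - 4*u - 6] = 6*u^2 - 8*u - 4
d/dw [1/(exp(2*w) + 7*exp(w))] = (-2*exp(w) - 7)*exp(-w)/(exp(w) + 7)^2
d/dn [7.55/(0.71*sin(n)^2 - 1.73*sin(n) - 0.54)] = (13.0615 - 10.721*sin(n))*cos(n)/(-0.71*sin(n)^2 + 1.73*sin(n) + 0.54)^2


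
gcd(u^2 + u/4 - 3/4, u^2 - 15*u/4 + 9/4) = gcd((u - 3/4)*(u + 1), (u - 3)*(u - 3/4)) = u - 3/4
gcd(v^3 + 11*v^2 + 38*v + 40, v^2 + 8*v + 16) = v + 4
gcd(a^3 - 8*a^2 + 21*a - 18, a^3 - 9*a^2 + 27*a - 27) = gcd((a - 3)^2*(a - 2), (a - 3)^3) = a^2 - 6*a + 9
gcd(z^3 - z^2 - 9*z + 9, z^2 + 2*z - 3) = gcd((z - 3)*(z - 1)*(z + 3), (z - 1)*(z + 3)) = z^2 + 2*z - 3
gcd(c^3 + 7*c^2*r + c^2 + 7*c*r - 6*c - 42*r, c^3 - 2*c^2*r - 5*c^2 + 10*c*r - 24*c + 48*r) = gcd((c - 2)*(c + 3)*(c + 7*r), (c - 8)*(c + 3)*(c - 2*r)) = c + 3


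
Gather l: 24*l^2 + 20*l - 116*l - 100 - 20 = 24*l^2 - 96*l - 120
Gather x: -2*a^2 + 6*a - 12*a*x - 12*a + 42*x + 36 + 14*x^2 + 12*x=-2*a^2 - 6*a + 14*x^2 + x*(54 - 12*a) + 36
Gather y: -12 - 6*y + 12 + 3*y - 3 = -3*y - 3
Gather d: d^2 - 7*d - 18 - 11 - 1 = d^2 - 7*d - 30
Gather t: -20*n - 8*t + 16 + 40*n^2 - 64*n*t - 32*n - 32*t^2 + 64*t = 40*n^2 - 52*n - 32*t^2 + t*(56 - 64*n) + 16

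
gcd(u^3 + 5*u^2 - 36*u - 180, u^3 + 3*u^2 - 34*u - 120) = u^2 - u - 30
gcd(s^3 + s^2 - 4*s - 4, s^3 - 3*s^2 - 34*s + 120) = 1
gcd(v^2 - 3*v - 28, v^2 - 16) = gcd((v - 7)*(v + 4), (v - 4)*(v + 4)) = v + 4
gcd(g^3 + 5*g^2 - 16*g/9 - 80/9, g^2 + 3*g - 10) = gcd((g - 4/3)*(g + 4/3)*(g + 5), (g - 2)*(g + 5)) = g + 5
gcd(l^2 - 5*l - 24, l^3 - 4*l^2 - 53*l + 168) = l - 8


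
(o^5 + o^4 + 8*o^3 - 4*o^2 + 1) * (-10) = -10*o^5 - 10*o^4 - 80*o^3 + 40*o^2 - 10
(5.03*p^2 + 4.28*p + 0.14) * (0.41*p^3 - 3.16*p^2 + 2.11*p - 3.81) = 2.0623*p^5 - 14.14*p^4 - 2.8541*p^3 - 10.5759*p^2 - 16.0114*p - 0.5334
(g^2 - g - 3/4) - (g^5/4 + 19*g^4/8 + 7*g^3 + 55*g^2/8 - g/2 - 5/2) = -g^5/4 - 19*g^4/8 - 7*g^3 - 47*g^2/8 - g/2 + 7/4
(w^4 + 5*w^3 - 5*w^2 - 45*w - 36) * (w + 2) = w^5 + 7*w^4 + 5*w^3 - 55*w^2 - 126*w - 72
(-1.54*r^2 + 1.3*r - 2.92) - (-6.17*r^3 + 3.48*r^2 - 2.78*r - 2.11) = 6.17*r^3 - 5.02*r^2 + 4.08*r - 0.81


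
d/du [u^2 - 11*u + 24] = 2*u - 11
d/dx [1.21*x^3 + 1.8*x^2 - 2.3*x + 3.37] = 3.63*x^2 + 3.6*x - 2.3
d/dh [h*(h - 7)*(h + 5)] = 3*h^2 - 4*h - 35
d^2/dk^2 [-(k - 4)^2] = -2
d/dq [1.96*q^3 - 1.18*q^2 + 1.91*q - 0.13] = 5.88*q^2 - 2.36*q + 1.91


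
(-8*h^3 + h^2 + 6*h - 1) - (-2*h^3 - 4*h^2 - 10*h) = -6*h^3 + 5*h^2 + 16*h - 1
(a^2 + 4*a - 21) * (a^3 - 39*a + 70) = a^5 + 4*a^4 - 60*a^3 - 86*a^2 + 1099*a - 1470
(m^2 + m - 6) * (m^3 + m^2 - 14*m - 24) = m^5 + 2*m^4 - 19*m^3 - 44*m^2 + 60*m + 144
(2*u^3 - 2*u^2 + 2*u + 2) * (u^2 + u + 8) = 2*u^5 + 16*u^3 - 12*u^2 + 18*u + 16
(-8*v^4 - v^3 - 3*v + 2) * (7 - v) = 8*v^5 - 55*v^4 - 7*v^3 + 3*v^2 - 23*v + 14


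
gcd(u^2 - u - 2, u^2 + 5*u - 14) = u - 2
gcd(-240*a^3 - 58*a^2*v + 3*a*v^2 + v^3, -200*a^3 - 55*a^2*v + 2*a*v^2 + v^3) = -40*a^2 - 3*a*v + v^2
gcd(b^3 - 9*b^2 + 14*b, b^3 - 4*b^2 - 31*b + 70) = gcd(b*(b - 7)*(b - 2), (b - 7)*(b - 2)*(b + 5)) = b^2 - 9*b + 14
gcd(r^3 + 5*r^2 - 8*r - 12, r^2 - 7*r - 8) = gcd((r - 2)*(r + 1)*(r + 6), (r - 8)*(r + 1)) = r + 1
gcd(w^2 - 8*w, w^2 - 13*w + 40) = w - 8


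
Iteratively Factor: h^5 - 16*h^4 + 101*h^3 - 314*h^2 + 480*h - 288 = (h - 3)*(h^4 - 13*h^3 + 62*h^2 - 128*h + 96) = (h - 3)*(h - 2)*(h^3 - 11*h^2 + 40*h - 48) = (h - 4)*(h - 3)*(h - 2)*(h^2 - 7*h + 12) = (h - 4)^2*(h - 3)*(h - 2)*(h - 3)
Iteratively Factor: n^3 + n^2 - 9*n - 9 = (n + 1)*(n^2 - 9) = (n + 1)*(n + 3)*(n - 3)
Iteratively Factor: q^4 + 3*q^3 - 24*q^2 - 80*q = (q - 5)*(q^3 + 8*q^2 + 16*q) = (q - 5)*(q + 4)*(q^2 + 4*q) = q*(q - 5)*(q + 4)*(q + 4)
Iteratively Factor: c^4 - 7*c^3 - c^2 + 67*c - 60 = (c - 5)*(c^3 - 2*c^2 - 11*c + 12) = (c - 5)*(c - 1)*(c^2 - c - 12) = (c - 5)*(c - 1)*(c + 3)*(c - 4)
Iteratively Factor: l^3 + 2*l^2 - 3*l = (l)*(l^2 + 2*l - 3) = l*(l + 3)*(l - 1)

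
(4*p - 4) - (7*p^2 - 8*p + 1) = -7*p^2 + 12*p - 5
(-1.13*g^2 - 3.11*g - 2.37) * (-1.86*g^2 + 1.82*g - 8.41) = 2.1018*g^4 + 3.728*g^3 + 8.2513*g^2 + 21.8417*g + 19.9317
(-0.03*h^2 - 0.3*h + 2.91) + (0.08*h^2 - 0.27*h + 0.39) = 0.05*h^2 - 0.57*h + 3.3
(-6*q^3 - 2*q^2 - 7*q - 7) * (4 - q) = 6*q^4 - 22*q^3 - q^2 - 21*q - 28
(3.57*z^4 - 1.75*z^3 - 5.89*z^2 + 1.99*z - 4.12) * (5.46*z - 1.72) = 19.4922*z^5 - 15.6954*z^4 - 29.1494*z^3 + 20.9962*z^2 - 25.918*z + 7.0864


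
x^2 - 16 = (x - 4)*(x + 4)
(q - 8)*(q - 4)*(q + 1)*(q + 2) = q^4 - 9*q^3 - 2*q^2 + 72*q + 64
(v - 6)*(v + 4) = v^2 - 2*v - 24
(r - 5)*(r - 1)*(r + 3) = r^3 - 3*r^2 - 13*r + 15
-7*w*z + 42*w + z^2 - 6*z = (-7*w + z)*(z - 6)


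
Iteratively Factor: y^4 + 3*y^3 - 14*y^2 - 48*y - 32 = (y + 2)*(y^3 + y^2 - 16*y - 16) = (y + 2)*(y + 4)*(y^2 - 3*y - 4) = (y - 4)*(y + 2)*(y + 4)*(y + 1)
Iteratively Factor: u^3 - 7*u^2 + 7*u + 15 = (u - 3)*(u^2 - 4*u - 5) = (u - 5)*(u - 3)*(u + 1)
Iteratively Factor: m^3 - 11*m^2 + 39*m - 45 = (m - 5)*(m^2 - 6*m + 9) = (m - 5)*(m - 3)*(m - 3)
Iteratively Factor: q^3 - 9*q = (q + 3)*(q^2 - 3*q) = q*(q + 3)*(q - 3)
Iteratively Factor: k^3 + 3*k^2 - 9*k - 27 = (k + 3)*(k^2 - 9) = (k - 3)*(k + 3)*(k + 3)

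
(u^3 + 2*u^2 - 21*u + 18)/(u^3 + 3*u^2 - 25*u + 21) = (u + 6)/(u + 7)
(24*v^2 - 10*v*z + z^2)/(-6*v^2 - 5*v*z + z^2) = (-4*v + z)/(v + z)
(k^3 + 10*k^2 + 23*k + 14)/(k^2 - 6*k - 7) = (k^2 + 9*k + 14)/(k - 7)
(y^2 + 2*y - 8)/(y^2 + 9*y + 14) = (y^2 + 2*y - 8)/(y^2 + 9*y + 14)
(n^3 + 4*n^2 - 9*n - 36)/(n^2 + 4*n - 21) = (n^2 + 7*n + 12)/(n + 7)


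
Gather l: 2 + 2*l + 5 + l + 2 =3*l + 9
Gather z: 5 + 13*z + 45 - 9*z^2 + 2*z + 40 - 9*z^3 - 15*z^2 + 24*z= -9*z^3 - 24*z^2 + 39*z + 90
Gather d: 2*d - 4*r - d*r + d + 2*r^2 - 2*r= d*(3 - r) + 2*r^2 - 6*r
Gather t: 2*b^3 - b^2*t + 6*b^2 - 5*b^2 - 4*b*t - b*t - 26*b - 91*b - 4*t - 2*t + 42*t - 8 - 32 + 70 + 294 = 2*b^3 + b^2 - 117*b + t*(-b^2 - 5*b + 36) + 324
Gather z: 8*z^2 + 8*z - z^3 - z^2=-z^3 + 7*z^2 + 8*z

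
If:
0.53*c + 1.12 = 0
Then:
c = -2.11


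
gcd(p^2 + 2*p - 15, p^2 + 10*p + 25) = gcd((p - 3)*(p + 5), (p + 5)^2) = p + 5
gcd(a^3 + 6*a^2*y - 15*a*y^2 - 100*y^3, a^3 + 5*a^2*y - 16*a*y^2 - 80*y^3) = -a^2 - a*y + 20*y^2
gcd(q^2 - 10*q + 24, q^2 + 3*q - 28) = q - 4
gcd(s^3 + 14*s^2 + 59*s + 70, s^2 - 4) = s + 2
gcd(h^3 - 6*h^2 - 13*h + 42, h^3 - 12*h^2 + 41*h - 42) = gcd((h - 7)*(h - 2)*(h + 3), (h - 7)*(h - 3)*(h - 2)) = h^2 - 9*h + 14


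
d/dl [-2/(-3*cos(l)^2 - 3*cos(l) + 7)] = 6*(2*cos(l) + 1)*sin(l)/(3*cos(l)^2 + 3*cos(l) - 7)^2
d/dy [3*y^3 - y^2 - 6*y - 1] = 9*y^2 - 2*y - 6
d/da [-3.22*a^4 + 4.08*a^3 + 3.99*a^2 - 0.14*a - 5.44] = -12.88*a^3 + 12.24*a^2 + 7.98*a - 0.14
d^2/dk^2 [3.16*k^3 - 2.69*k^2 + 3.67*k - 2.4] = 18.96*k - 5.38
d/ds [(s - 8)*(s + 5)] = 2*s - 3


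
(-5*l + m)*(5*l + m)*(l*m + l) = -25*l^3*m - 25*l^3 + l*m^3 + l*m^2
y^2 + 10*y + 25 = (y + 5)^2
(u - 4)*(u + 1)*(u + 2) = u^3 - u^2 - 10*u - 8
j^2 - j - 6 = (j - 3)*(j + 2)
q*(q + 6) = q^2 + 6*q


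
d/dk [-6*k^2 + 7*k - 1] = 7 - 12*k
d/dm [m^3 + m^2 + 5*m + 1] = 3*m^2 + 2*m + 5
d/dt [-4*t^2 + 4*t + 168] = 4 - 8*t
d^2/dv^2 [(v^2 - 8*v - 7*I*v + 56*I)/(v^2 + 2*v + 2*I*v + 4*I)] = (v^3*(-20 - 18*I) + 312*I*v^2 + v*(-840 + 864*I) - 720 + 16*I)/(v^6 + v^5*(6 + 6*I) + 36*I*v^4 + v^3*(-64 + 64*I) - 144*v^2 + v*(-96 - 96*I) - 64*I)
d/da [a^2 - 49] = 2*a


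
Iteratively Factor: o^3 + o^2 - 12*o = (o)*(o^2 + o - 12) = o*(o + 4)*(o - 3)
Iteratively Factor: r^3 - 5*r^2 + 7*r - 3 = (r - 1)*(r^2 - 4*r + 3) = (r - 3)*(r - 1)*(r - 1)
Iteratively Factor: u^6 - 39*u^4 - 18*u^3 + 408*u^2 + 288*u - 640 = (u - 4)*(u^5 + 4*u^4 - 23*u^3 - 110*u^2 - 32*u + 160) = (u - 5)*(u - 4)*(u^4 + 9*u^3 + 22*u^2 - 32) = (u - 5)*(u - 4)*(u - 1)*(u^3 + 10*u^2 + 32*u + 32) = (u - 5)*(u - 4)*(u - 1)*(u + 4)*(u^2 + 6*u + 8) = (u - 5)*(u - 4)*(u - 1)*(u + 2)*(u + 4)*(u + 4)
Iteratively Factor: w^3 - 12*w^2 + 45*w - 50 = (w - 5)*(w^2 - 7*w + 10) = (w - 5)^2*(w - 2)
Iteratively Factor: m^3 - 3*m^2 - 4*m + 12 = (m + 2)*(m^2 - 5*m + 6) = (m - 2)*(m + 2)*(m - 3)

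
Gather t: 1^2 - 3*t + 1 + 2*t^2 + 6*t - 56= 2*t^2 + 3*t - 54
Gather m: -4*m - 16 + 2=-4*m - 14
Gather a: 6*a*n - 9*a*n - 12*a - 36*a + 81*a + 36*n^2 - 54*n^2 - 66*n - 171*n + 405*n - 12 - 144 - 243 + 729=a*(33 - 3*n) - 18*n^2 + 168*n + 330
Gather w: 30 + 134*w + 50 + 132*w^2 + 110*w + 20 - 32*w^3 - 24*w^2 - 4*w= -32*w^3 + 108*w^2 + 240*w + 100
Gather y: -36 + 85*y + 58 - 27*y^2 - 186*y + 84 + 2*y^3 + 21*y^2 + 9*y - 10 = 2*y^3 - 6*y^2 - 92*y + 96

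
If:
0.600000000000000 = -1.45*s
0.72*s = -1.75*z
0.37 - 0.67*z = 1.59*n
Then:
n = 0.16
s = -0.41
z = 0.17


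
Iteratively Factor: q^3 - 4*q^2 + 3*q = (q - 1)*(q^2 - 3*q) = q*(q - 1)*(q - 3)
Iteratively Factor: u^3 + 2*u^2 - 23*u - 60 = (u + 4)*(u^2 - 2*u - 15) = (u + 3)*(u + 4)*(u - 5)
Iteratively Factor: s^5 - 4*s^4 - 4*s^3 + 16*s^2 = (s + 2)*(s^4 - 6*s^3 + 8*s^2) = (s - 4)*(s + 2)*(s^3 - 2*s^2) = (s - 4)*(s - 2)*(s + 2)*(s^2) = s*(s - 4)*(s - 2)*(s + 2)*(s)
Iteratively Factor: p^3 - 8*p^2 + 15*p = (p - 5)*(p^2 - 3*p) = (p - 5)*(p - 3)*(p)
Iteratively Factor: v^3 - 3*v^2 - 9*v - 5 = (v + 1)*(v^2 - 4*v - 5) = (v + 1)^2*(v - 5)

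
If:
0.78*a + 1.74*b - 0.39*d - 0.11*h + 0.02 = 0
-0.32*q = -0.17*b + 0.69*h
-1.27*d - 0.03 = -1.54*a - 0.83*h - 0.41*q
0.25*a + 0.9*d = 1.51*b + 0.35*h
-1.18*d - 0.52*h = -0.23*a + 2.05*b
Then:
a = 0.02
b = -0.02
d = -0.00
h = 0.08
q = -0.19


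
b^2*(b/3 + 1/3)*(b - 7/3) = b^4/3 - 4*b^3/9 - 7*b^2/9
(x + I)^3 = x^3 + 3*I*x^2 - 3*x - I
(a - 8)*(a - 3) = a^2 - 11*a + 24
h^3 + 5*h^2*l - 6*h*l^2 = h*(h - l)*(h + 6*l)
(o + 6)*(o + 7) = o^2 + 13*o + 42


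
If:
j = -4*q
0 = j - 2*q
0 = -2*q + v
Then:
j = 0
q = 0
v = 0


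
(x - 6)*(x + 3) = x^2 - 3*x - 18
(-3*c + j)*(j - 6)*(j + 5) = -3*c*j^2 + 3*c*j + 90*c + j^3 - j^2 - 30*j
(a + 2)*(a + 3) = a^2 + 5*a + 6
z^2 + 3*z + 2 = (z + 1)*(z + 2)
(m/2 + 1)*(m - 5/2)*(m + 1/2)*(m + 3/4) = m^4/2 + 3*m^3/8 - 21*m^2/8 - 103*m/32 - 15/16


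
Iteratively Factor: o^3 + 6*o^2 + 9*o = (o)*(o^2 + 6*o + 9) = o*(o + 3)*(o + 3)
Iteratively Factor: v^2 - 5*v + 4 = (v - 1)*(v - 4)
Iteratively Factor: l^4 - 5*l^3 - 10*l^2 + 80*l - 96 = (l - 3)*(l^3 - 2*l^2 - 16*l + 32) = (l - 3)*(l + 4)*(l^2 - 6*l + 8) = (l - 3)*(l - 2)*(l + 4)*(l - 4)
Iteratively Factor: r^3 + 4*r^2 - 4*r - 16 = (r - 2)*(r^2 + 6*r + 8) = (r - 2)*(r + 2)*(r + 4)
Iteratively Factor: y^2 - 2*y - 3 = (y - 3)*(y + 1)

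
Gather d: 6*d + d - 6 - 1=7*d - 7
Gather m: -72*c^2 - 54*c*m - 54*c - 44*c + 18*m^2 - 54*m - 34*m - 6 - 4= -72*c^2 - 98*c + 18*m^2 + m*(-54*c - 88) - 10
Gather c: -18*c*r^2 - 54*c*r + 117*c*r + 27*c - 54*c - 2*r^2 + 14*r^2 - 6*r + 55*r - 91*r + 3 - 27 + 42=c*(-18*r^2 + 63*r - 27) + 12*r^2 - 42*r + 18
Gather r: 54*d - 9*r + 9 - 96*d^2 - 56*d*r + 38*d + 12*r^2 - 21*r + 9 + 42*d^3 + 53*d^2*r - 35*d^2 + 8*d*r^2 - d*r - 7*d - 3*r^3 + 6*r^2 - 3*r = 42*d^3 - 131*d^2 + 85*d - 3*r^3 + r^2*(8*d + 18) + r*(53*d^2 - 57*d - 33) + 18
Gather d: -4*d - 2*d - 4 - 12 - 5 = -6*d - 21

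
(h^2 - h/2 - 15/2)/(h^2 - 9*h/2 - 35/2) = (h - 3)/(h - 7)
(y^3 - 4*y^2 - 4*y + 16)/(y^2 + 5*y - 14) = (y^2 - 2*y - 8)/(y + 7)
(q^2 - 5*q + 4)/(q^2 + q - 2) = (q - 4)/(q + 2)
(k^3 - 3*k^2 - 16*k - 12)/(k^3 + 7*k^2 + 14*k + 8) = (k - 6)/(k + 4)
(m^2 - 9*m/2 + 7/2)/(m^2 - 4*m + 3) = (m - 7/2)/(m - 3)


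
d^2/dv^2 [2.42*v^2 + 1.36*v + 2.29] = 4.84000000000000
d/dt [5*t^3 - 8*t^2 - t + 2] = 15*t^2 - 16*t - 1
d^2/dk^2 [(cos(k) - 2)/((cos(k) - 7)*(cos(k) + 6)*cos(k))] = (-58*(1 - cos(k)^2)^2/cos(k)^3 - 30*sin(k)^6/cos(k)^3 - 4*cos(k)^4 - 9*cos(k)^3 - 185*cos(k)^2 - 504*tan(k)^2 - 134 + 3814/cos(k) - 6968/cos(k)^3)/((cos(k) - 7)^3*(cos(k) + 6)^3)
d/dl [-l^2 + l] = 1 - 2*l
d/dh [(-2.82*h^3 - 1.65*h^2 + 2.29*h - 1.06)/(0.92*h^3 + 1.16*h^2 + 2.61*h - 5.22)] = (-1.7532*h^4 - 18.934*h^3 + 40.1239*h^2 + 19.6852*h - 9.1872)/(0.8464*h^6 + 2.1344*h^5 + 6.148*h^4 - 3.5496*h^3 - 5.2983*h^2 - 27.2484*h + 27.2484)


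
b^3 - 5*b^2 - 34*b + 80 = (b - 8)*(b - 2)*(b + 5)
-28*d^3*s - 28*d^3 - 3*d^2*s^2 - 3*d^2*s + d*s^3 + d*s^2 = (-7*d + s)*(4*d + s)*(d*s + d)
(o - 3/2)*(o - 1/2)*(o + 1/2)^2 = o^4 - o^3 - o^2 + o/4 + 3/16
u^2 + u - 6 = (u - 2)*(u + 3)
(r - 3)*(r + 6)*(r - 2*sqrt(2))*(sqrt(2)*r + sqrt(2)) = sqrt(2)*r^4 - 4*r^3 + 4*sqrt(2)*r^3 - 15*sqrt(2)*r^2 - 16*r^2 - 18*sqrt(2)*r + 60*r + 72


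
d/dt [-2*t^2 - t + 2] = -4*t - 1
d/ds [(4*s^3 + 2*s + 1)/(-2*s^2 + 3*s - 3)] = (-8*s^4 + 24*s^3 - 32*s^2 + 4*s - 9)/(4*s^4 - 12*s^3 + 21*s^2 - 18*s + 9)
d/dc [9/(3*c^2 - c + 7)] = 9*(1 - 6*c)/(3*c^2 - c + 7)^2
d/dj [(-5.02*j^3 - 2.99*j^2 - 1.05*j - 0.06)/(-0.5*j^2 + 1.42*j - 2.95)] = (2.51*j^4 - 14.2568*j^3 + 39.6562*j^2 + 17.581*j + 3.1827)/(0.25*j^4 - 1.42*j^3 + 4.9664*j^2 - 8.378*j + 8.7025)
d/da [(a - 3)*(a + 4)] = 2*a + 1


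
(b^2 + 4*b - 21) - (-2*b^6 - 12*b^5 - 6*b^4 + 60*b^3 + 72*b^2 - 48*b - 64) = 2*b^6 + 12*b^5 + 6*b^4 - 60*b^3 - 71*b^2 + 52*b + 43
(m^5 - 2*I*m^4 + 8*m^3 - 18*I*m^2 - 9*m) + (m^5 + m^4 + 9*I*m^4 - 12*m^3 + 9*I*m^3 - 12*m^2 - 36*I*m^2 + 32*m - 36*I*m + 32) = 2*m^5 + m^4 + 7*I*m^4 - 4*m^3 + 9*I*m^3 - 12*m^2 - 54*I*m^2 + 23*m - 36*I*m + 32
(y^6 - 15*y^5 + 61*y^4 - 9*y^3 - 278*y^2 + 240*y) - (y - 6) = y^6 - 15*y^5 + 61*y^4 - 9*y^3 - 278*y^2 + 239*y + 6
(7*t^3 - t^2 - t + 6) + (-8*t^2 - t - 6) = 7*t^3 - 9*t^2 - 2*t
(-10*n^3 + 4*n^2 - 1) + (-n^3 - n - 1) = -11*n^3 + 4*n^2 - n - 2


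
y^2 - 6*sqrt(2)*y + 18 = (y - 3*sqrt(2))^2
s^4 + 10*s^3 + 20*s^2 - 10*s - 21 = (s - 1)*(s + 1)*(s + 3)*(s + 7)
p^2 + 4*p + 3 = (p + 1)*(p + 3)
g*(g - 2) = g^2 - 2*g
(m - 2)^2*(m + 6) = m^3 + 2*m^2 - 20*m + 24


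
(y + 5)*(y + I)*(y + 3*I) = y^3 + 5*y^2 + 4*I*y^2 - 3*y + 20*I*y - 15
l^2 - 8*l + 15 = (l - 5)*(l - 3)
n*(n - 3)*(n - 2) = n^3 - 5*n^2 + 6*n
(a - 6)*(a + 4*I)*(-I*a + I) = -I*a^3 + 4*a^2 + 7*I*a^2 - 28*a - 6*I*a + 24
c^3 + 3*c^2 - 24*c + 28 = (c - 2)^2*(c + 7)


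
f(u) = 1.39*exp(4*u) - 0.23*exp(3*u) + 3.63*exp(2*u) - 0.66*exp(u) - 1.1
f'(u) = 5.56*exp(4*u) - 0.69*exp(3*u) + 7.26*exp(2*u) - 0.66*exp(u) = (5.56*exp(3*u) - 0.69*exp(2*u) + 7.26*exp(u) - 0.66)*exp(u)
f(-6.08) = -1.10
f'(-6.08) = -0.00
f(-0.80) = -0.63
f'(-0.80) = 1.33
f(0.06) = 3.78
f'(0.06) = 13.73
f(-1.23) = -0.98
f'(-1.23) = 0.45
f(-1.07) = -0.89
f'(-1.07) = 0.68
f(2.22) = 10110.67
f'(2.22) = 40029.37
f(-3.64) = -1.11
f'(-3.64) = -0.01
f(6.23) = 92362597297.02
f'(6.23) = 369478627135.45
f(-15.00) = -1.10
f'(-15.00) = 0.00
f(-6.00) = -1.10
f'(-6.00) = 0.00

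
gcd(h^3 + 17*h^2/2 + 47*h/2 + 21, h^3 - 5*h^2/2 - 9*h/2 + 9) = h + 2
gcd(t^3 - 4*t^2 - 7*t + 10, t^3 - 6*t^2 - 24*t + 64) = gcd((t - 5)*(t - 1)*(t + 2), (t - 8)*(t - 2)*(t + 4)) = 1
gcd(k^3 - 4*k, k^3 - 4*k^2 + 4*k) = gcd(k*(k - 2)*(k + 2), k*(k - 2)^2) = k^2 - 2*k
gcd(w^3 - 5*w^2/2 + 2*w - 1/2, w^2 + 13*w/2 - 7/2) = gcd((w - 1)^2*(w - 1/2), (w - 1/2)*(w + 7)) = w - 1/2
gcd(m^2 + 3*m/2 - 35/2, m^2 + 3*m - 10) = m + 5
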